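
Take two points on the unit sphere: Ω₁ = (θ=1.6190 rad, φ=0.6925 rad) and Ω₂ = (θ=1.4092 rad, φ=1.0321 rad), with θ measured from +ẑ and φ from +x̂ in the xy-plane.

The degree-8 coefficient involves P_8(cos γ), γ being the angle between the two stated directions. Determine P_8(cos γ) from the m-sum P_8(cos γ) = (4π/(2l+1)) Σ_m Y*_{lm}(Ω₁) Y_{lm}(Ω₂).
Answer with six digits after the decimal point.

-0.366666

Summing Y*_{l m}(θ₁,φ₁)·Y_{l m}(θ₂,φ₂) over m ∈ [−8, 8]; prefactor 4π/(2·8+1) = 0.739198:
  term(m=-8) = (-0.215931, -0.097673)   from Y*(Ω₁)=(0.376007, -0.345530), Y(Ω₂)=(-0.181931, -0.426948)
  term(m=-7) = (0.021524, 0.020638)   from Y*(Ω₁)=(-0.013273, 0.097641), Y(Ω₂)=(0.178113, -0.244655)
  term(m=-6) = (-0.034556, -0.068570)   from Y*(Ω₁)=(0.190844, 0.306174), Y(Ω₂)=(-0.211957, -0.019253)
  term(m=-5) = (0.004689, 0.036664)   from Y*(Ω₁)=(-0.109611, -0.036434), Y(Ω₂)=(-0.138647, -0.288411)
  term(m=-4) = (0.007935, -0.036798)   from Y*(Ω₁)=(-0.294912, 0.114926), Y(Ω₂)=(-0.065574, 0.099221)
  term(m=-3) = (-0.020557, 0.033379)   from Y*(Ω₁)=(0.059838, -0.107808), Y(Ω₂)=(-0.317607, -0.014395)
  term(m=-2) = (0.017382, -0.014033)   from Y*(Ω₁)=(-0.054937, -0.292273), Y(Ω₂)=(0.035578, 0.066159)
  term(m=-1) = (-0.037546, 0.013264)   from Y*(Ω₁)=(0.097427, 0.080820), Y(Ω₂)=(-0.161380, 0.270020)
  term(m=+0) = (0.018086, 0.000000)   from Y*(Ω₁)=(0.291792, -0.000000), Y(Ω₂)=(0.061981, 0.000000)
  term(m=+1) = (-0.037546, -0.013264)   from Y*(Ω₁)=(-0.097427, 0.080820), Y(Ω₂)=(0.161380, 0.270020)
  term(m=+2) = (0.017382, 0.014033)   from Y*(Ω₁)=(-0.054937, 0.292273), Y(Ω₂)=(0.035578, -0.066159)
  term(m=+3) = (-0.020557, -0.033379)   from Y*(Ω₁)=(-0.059838, -0.107808), Y(Ω₂)=(0.317607, -0.014395)
  term(m=+4) = (0.007935, 0.036798)   from Y*(Ω₁)=(-0.294912, -0.114926), Y(Ω₂)=(-0.065574, -0.099221)
  term(m=+5) = (0.004689, -0.036664)   from Y*(Ω₁)=(0.109611, -0.036434), Y(Ω₂)=(0.138647, -0.288411)
  term(m=+6) = (-0.034556, 0.068570)   from Y*(Ω₁)=(0.190844, -0.306174), Y(Ω₂)=(-0.211957, 0.019253)
  term(m=+7) = (0.021524, -0.020638)   from Y*(Ω₁)=(0.013273, 0.097641), Y(Ω₂)=(-0.178113, -0.244655)
  term(m=+8) = (-0.215931, 0.097673)   from Y*(Ω₁)=(0.376007, 0.345530), Y(Ω₂)=(-0.181931, 0.426948)
Σ over m = (-0.496032, 0.000000); ×(4π/17) → (-0.366666, 0.000000). Real part: -0.366666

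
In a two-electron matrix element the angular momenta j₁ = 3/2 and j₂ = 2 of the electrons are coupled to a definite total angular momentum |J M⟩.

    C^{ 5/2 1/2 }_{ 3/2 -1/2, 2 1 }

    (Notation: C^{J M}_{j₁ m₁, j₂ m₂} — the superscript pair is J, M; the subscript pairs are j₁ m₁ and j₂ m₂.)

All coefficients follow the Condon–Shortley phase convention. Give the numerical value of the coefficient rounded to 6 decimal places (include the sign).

-0.597614

triangle: 1!*2!*3!/7! = 12/5040
(j±m)!: 1!*2!*3!*1!*3!*2! = 144
prefactor² = (2J+1)*Δ*N² = 72/35
  k=0: +1/(0!*1!*2!*3!*0!*0!) = 1/12
  k=1: −1/(1!*0!*1!*2!*1!*1!) = -1/2
Σ = -5/12  ⇒  CG² = 72/35*(-5/12)² = 5/14
CG = −√(5/14) = -0.597614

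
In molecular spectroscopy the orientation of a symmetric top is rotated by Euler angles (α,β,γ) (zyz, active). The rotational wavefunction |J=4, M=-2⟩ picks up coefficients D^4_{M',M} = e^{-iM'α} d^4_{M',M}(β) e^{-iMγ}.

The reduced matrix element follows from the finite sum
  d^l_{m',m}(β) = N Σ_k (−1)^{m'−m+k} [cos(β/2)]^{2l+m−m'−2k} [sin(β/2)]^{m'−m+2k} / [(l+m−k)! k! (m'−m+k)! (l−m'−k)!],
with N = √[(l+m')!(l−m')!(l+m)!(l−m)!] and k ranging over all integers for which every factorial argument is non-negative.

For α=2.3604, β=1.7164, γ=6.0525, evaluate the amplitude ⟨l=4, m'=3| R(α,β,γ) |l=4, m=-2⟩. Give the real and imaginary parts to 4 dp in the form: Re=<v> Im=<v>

Re=-0.1320 Im=0.4100

D^4_{3,-2}(2.3604,1.7164,6.0525) = e^{-i·3·2.3604}·d^4_{3,-2}(1.7164)·e^{-i·-2·6.0525}. Compute d first:
c=cos(1.716400/2)=0.653801, s=sin(1.716400/2)=0.756667; N=√[5040·1·2·720]=2693.993318
Admissible k: 0..1 (factorial args all ≥0)
  k=0: (−1)^5·2693.9933/(240)·0.6538^3·0.7567^5 = -0.778117
  k=1: (−1)^6·2693.9933/(720)·0.6538^1·0.7567^7 = +0.347410
d^4_{3,-2}(1.7164) = -0.778117 +0.347410 = -0.430707
Phases: e^{-i·(3)·2.3604}=+0.698130-0.715972i, e^{-i·(-2)·6.0525}=+0.895443-0.445176i ⇒ D=-0.131969+0.409991i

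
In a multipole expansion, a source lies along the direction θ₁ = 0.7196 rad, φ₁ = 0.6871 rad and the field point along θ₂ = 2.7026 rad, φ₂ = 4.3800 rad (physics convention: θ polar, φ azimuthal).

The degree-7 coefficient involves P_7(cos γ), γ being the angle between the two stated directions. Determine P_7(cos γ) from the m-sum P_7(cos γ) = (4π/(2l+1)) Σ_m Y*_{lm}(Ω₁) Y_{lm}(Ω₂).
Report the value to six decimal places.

0.275238

Expand P_7 via completeness: Σ_{m} conj(Y_{7,m}) at Ω₁ times Y_{7,m} at Ω₂ —
  term(m=-7) = (0.000026, -0.000022)   from Y*(Ω₁)=(0.002625, -0.026886), Y(Ω₂)=(0.000912, 0.000859)
  term(m=-6) = (0.001136, -0.000191)   from Y*(Ω₁)=(-0.064149, -0.095852), Y(Ω₂)=(-0.004103, 0.009102)
  term(m=-5) = (0.013198, 0.005349)   from Y*(Ω₁)=(-0.277475, -0.083984), Y(Ω₂)=(-0.048917, -0.004471)
  term(m=-4) = (0.044569, 0.060561)   from Y*(Ω₁)=(-0.418734, 0.173688), Y(Ω₂)=(-0.039627, -0.161066)
  term(m=-3) = (0.011458, 0.137527)   from Y*(Ω₁)=(-0.170357, 0.318999), Y(Ω₂)=(0.320525, -0.207092)
  term(m=-2) = (0.018099, -0.035791)   from Y*(Ω₁)=(-0.014671, -0.073659), Y(Ω₂)=(0.420290, 0.329419)
  term(m=-1) = (0.084663, -0.052060)   from Y*(Ω₁)=(-0.305089, -0.250317), Y(Ω₂)=(-0.082179, 0.238064)
  term(m=+0) = (-0.017756, -0.000000)   from Y*(Ω₁)=(-0.046599, -0.000000), Y(Ω₂)=(0.381033, 0.000000)
  term(m=+1) = (0.084663, 0.052060)   from Y*(Ω₁)=(0.305089, -0.250317), Y(Ω₂)=(0.082179, 0.238064)
  term(m=+2) = (0.018099, 0.035791)   from Y*(Ω₁)=(-0.014671, 0.073659), Y(Ω₂)=(0.420290, -0.329419)
  term(m=+3) = (0.011458, -0.137527)   from Y*(Ω₁)=(0.170357, 0.318999), Y(Ω₂)=(-0.320525, -0.207092)
  term(m=+4) = (0.044569, -0.060561)   from Y*(Ω₁)=(-0.418734, -0.173688), Y(Ω₂)=(-0.039627, 0.161066)
  term(m=+5) = (0.013198, -0.005349)   from Y*(Ω₁)=(0.277475, -0.083984), Y(Ω₂)=(0.048917, -0.004471)
  term(m=+6) = (0.001136, 0.000191)   from Y*(Ω₁)=(-0.064149, 0.095852), Y(Ω₂)=(-0.004103, -0.009102)
  term(m=+7) = (0.000026, 0.000022)   from Y*(Ω₁)=(-0.002625, -0.026886), Y(Ω₂)=(-0.000912, 0.000859)
Accumulated sum (0.328541, -0.000000); after 4π/(2l+1) scaling, (0.275238, -0.000000) ⇒ P_7 = 0.275238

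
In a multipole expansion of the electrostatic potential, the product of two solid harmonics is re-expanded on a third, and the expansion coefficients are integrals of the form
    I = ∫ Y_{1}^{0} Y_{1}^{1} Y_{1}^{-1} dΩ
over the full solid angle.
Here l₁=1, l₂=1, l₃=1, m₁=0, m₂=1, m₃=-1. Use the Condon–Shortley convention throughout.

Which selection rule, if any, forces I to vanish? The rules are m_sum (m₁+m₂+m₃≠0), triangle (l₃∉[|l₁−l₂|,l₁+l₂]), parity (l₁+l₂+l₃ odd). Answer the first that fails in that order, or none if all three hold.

parity

m₁+m₂+m₃ = 0 + 1 − 1 = 0  ✓
triangle: |1−1|=0 ≤ l₃=1 ≤ 1+1=2  ✓
parity: l₁+l₂+l₃ = 3 is odd  ✗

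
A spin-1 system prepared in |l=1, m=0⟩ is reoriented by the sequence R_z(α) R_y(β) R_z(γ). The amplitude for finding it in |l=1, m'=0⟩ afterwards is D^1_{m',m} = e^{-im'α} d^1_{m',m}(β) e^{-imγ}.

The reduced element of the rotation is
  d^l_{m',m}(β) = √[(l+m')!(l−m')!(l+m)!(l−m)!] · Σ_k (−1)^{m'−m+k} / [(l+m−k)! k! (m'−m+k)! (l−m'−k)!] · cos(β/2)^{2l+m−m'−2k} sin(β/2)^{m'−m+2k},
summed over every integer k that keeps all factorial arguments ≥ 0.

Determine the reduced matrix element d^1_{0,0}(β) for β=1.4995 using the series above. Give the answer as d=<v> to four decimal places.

d=0.0712

d^1_{0,0}(β=1.4995) via the finite sum:
With c≡cos(β/2)=0.731859 and s≡sin(β/2)=0.681456, N=[1·1·1·1]^{1/2}=1.000000
The bounds max(0,m−m')=0 and min(l+m,l−m')=1 give 2 terms
  k=0: (−1)^0·1.0000/(1)·0.7319^2·0.6815^0 = +0.535618
  k=1: (−1)^1·1.0000/(1)·0.7319^0·0.6815^2 = -0.464382
d^1_{0,0}(1.4995) = +0.535618 -0.464382 = +0.071236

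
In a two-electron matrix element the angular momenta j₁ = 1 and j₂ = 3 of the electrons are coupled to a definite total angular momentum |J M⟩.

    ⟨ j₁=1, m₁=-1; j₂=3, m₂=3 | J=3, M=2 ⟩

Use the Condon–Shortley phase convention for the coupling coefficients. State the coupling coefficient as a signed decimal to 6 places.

j₁+j₂−J=1  J+j₁−j₂=1  J−j₁+j₂=5  j₁+j₂+J+1=8
(j₁±m₁, j₂±m₂, J±M) = (0,2,6,0,5,1)
P² = 3600
sum k=1..1:
  [1] −1/120 = -1/120
S = -1/120
C² = P²·S² = 1/4 ; C = -0.500000

−√(1/4) ≈ -0.500000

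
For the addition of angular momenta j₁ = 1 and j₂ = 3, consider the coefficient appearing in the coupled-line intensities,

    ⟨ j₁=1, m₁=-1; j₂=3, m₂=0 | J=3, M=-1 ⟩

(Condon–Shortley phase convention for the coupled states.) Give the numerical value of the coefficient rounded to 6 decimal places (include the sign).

√[7·1!1!5!/8! · 0!2!3!3!2!4!] = √(72)
  +(−1)^1/∏(1,0,1,2,0,3)! = -1/12  (running -1/12)
⟨..|..⟩ = √(72)·(-1/12) = -0.707107

−√(1/2) = -0.707107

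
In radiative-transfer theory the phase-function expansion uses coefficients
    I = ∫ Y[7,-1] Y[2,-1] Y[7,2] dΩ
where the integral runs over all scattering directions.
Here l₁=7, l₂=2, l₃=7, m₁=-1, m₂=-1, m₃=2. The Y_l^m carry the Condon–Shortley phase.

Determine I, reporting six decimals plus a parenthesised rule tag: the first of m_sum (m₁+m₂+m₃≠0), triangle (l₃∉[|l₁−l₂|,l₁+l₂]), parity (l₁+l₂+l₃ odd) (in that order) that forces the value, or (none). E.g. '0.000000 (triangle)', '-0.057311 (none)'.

0.077064 (none)

Rules hold: Σm=0, L=16 even, 5≤7≤9.
N = 15·5·15 = 1125
Δ = 2!·12!·2!/17! = 1/185640
Racah Σ t=0..2: t=0:+1/2419200 t=1:−1/518400 t=2:+1/2419200 = -1/907200
⇒ 3j(7 2 7; 0 0 0)² = 56/3315, sgn +1
Racah Σ t=0..1: t=0:+1/1935360 t=1:−1/1209600 = -1/3225600
⇒ 3j(7 2 7; -1 -1 2)² = 243/61880, sgn +1
4πI² = N·(3j₀)²·(3jₘ)² = 3645/48841
I = +1·√(0.0746299/4π) = 0.07706400
No selection rule forces the value: the integral is nonzero (none).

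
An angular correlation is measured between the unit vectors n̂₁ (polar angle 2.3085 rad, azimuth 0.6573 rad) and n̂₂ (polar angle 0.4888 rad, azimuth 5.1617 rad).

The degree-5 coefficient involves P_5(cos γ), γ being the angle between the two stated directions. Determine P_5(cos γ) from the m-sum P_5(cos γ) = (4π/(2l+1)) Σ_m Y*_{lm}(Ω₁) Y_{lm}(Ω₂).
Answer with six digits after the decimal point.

0.303363

Term-by-term m-sum for l=5 (normalisation 4π/11 = 1.142397):
  m=-5: Y*=-0.101922-0.014874i  Y=+0.008267-0.006627i  product -0.000941+0.000553i
  m=-4: Y*=+0.258023-0.145139i  Y=-0.014145-0.061392i  product -0.012560-0.013788i
  m=-3: Y*=-0.168117+0.396414i  Y=-0.210135-0.047622i  product +0.054205-0.075294i
  m=-2: Y*=-0.056492-0.215656i  Y=-0.274987+0.345548i  product +0.090054+0.039782i
  m=-1: Y*=-0.194334-0.149985i  Y=+0.185984+0.385695i  product +0.021705-0.102848i
  m=+0: Y*=+0.296843-0.000000i  Y=-0.132654+0.000000i  product -0.039378+0.000000i
  m=+1: Y*=+0.194334-0.149985i  Y=-0.185984+0.385695i  product +0.021705+0.102848i
  m=+2: Y*=-0.056492+0.215656i  Y=-0.274987-0.345548i  product +0.090054-0.039782i
  m=+3: Y*=+0.168117+0.396414i  Y=+0.210135-0.047622i  product +0.054205+0.075294i
  m=+4: Y*=+0.258023+0.145139i  Y=-0.014145+0.061392i  product -0.012560+0.013788i
  m=+5: Y*=+0.101922-0.014874i  Y=-0.008267-0.006627i  product -0.000941-0.000553i
Σ over m = +0.265550+0.000000i; ×(4π/11) → +0.303363+0.000000i. Real part: 0.303363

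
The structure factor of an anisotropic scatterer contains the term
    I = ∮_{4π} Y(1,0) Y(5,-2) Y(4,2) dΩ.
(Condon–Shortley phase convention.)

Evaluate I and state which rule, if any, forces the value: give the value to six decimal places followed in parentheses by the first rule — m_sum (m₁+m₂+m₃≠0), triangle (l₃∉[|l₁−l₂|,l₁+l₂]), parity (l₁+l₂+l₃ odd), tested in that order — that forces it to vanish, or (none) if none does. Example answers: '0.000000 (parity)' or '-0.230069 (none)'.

m-sum 0 ✓  L=10 even ✓  4≤4≤6 ✓
Π(2lᵢ+1) = 3×11×9 = 297
triangle coeff Δ(1,5,4) = 1/495
Σ_t [1,1]: t=1:−1/576 = -1/576
(3j)²=5/99 [(1 5 4; 0 0 0)], sign=-1
Σ_t [1,1]: t=1:−1/1440 = -1/1440
(3j)²=7/165 [(1 5 4; 0 -2 2)], sign=-1
⇒ 4πI² = 7/11
I = (+1)√(7/11/(4π)) = 0.22503380
No selection rule forces the value: the integral is nonzero (none).

0.225034 (none)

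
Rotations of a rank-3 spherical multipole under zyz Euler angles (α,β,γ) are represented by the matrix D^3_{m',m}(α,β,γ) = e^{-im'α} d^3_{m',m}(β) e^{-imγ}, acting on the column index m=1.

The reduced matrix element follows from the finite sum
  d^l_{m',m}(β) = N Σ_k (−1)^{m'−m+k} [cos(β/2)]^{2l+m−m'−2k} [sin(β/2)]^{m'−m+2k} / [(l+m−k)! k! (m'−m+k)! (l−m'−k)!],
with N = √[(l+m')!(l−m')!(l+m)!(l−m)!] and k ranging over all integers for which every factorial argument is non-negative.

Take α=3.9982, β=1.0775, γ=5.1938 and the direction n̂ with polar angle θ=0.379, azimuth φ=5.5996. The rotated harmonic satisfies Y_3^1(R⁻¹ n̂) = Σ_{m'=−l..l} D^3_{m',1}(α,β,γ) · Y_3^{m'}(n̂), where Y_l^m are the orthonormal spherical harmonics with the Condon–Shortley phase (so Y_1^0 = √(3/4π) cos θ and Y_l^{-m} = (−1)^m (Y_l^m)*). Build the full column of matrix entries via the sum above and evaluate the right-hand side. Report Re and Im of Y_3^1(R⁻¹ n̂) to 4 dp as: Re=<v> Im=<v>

Re=-0.0173 Im=-0.0137

Need the full column D^3_{m',1} for m'=−3..3 at α=3.9982, β=1.0775, γ=5.1938.
cos(β/2)=0.858351, sin(β/2)=0.513063
d^3_{-3,1}: single k=4 term ⇒ +0.197724;  D = +0.171823+0.097836i
d^3_{-2,1}: k∈[3..4] ⇒ +0.540179 -0.096498 = +0.443680;  D = -0.418431+0.147540i
d^3_{-1,1}: k∈[2..4] ⇒ +0.857339 -0.408417 +0.018240 = +0.467162;  D = +0.171194-0.434664i
d^3_{0,1}: k∈[1..3] ⇒ +0.828105 -0.887604 +0.105709 = +0.046210;  D = +0.021396+0.040958i
d^3_{1,1}: k∈[0..2] ⇒ +0.399934 -1.143118 +0.306313 = -0.436871;  D = +0.425089+0.100778i
d^3_{2,1}: k∈[0..1] ⇒ -0.755953 +0.540179 = -0.215774;  D = -0.175133+0.126044i
d^3_{3,1}: single k=0 term ⇒ +0.553410;  D = -0.049938+0.551152i
Y_3^{m'}(θ=0.379,φ=5.5996) and Σ D·Y over m':
  (+0.1718+0.0978i)·(-0.0098+0.0187i)  (-0.4184+0.1475i)·(+0.0263+0.1273i)  (+0.1712-0.4347i)·(+0.3074+0.2504i)  (+0.0214+0.0410i)·(+0.4561+0.0000i)  (+0.4251+0.1008i)·(-0.3074+0.2504i)  (-0.1751+0.1260i)·(+0.0263-0.1273i)  (-0.0499+0.5512i)·(+0.0098+0.0187i)
Y_3^1(R⁻¹ n̂) = -0.017347-0.013669i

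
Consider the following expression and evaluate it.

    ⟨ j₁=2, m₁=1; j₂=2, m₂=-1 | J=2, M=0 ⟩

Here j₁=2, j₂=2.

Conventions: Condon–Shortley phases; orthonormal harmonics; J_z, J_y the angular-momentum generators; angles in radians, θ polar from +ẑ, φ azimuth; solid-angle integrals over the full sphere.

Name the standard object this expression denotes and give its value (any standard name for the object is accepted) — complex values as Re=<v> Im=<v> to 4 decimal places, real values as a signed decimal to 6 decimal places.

Clebsch–Gordan coefficient, +√(1/14) ≈ +0.267261

This is a Clebsch–Gordan (vector-coupling) coefficient.
√[5·2!2!2!/7! · 3!1!1!3!2!2!] = √(8/7)
  +(−1)^0/∏(0,2,1,1,1,1)! = 1/2  (running 1/2)
  +(−1)^1/∏(1,1,0,0,2,2)! = -1/4  (running 1/4)
⟨..|..⟩ = √(8/7)·(1/4) = +0.267261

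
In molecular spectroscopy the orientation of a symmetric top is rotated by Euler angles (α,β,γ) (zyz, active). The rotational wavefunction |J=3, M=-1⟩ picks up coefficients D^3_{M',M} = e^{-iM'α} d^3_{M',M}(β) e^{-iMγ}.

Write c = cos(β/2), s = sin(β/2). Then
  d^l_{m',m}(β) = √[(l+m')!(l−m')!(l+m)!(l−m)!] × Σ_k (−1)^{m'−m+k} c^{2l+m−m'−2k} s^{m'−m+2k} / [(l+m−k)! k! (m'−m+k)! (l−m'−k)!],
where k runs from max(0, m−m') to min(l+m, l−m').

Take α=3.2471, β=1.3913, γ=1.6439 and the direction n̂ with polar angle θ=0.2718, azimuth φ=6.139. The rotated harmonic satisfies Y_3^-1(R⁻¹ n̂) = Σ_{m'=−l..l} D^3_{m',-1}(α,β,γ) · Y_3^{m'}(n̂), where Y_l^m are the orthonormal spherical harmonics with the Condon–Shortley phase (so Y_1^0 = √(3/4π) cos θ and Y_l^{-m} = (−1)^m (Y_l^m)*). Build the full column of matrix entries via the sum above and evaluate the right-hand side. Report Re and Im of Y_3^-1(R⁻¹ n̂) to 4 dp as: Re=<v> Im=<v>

Re=-0.0433 Im=0.3077

Need the full column D^3_{m',-1} for m'=−3..3 at α=3.2471, β=1.3913, γ=1.6439.
cos(β/2)=0.767637, sin(β/2)=0.640885
d^3_{-3,-1}: single k=2 term ⇒ +0.552369;  D = +0.209813-0.510970i
d^3_{-2,-1}: k∈[1..2] ⇒ +0.540207 -0.753074 = -0.212867;  D = +0.059669-0.204333i
d^3_{-1,-1}: k∈[0..2] ⇒ +0.204614 -1.140969 +0.596462 = -0.339893;  D = -0.060386+0.334486i
d^3_{0,-1}: k∈[0..2] ⇒ -0.591767 +1.237427 -0.287505 = +0.358154;  D = -0.026159+0.357198i
d^3_{1,-1}: k∈[0..2] ⇒ +0.855727 -0.795282 +0.069291 = +0.129736;  D = -0.004203-0.129668i
d^3_{2,-1}: k∈[0..1] ⇒ -0.753074 +0.262455 = -0.490619;  D = -0.067447-0.485960i
d^3_{3,-1}: single k=0 term ⇒ +0.385014;  D = -0.092797-0.373664i
Y_3^{m'}(θ=0.2718,φ=6.139) and Σ D·Y over m':
  (+0.2098-0.5110i)·(+0.0073+0.0034i)  (+0.0597-0.2043i)·(+0.0680+0.0202i)  (-0.0604+0.3345i)·(+0.3125+0.0454i)  (-0.0262+0.3572i)·(+0.5894+0.0000i)  (-0.0042-0.1297i)·(-0.3125+0.0454i)  (-0.0674-0.4860i)·(+0.0680-0.0202i)  (-0.0928-0.3737i)·(-0.0073+0.0034i)
Y_3^-1(R⁻¹ n̂) = -0.043270+0.307654i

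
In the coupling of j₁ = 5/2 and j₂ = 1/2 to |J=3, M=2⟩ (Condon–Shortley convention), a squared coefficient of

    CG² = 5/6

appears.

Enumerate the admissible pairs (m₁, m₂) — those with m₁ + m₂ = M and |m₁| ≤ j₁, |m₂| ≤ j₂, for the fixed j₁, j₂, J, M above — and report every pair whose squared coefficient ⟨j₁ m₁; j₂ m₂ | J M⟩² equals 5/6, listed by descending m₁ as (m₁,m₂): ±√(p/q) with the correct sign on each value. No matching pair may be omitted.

(3/2,1/2): +√(5/6)

Admissible pairs with m₁+m₂ = M = 2: (3/2,1/2), (5/2,-1/2)
  (m₁,m₂)=(5/2,-1/2): CG² = 1/6, CG = +√(1/6)
  (m₁,m₂)=(3/2,1/2): CG² = 5/6, CG = +√(5/6)   ← matches the target
Pairs with CG² = 5/6: (3/2,1/2): +√(5/6)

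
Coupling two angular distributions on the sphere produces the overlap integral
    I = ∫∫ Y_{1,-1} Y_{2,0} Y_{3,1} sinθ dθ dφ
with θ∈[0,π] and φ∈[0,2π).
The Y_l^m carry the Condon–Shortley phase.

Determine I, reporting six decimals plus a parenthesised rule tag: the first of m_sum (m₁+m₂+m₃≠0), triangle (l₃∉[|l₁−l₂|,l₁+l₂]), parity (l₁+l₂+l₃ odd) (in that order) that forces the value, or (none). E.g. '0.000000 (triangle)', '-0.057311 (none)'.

Rules hold: Σm=0, L=6 even, 1≤3≤3.
N = 3·5·7 = 105
Δ = 0!·2!·4!/7! = 1/105
Racah Σ t=0..0: t=0:+1/4 = 1/4
⇒ 3j(1 2 3; 0 0 0)² = 3/35, sgn -1
Racah Σ t=0..0: t=0:+1/8 = 1/8
⇒ 3j(1 2 3; -1 0 1)² = 2/35, sgn +1
4πI² = N·(3j₀)²·(3jₘ)² = 18/35
I = -1·√(0.514286/4π) = -0.20230066
No selection rule forces the value: the integral is nonzero (none).

-0.202301 (none)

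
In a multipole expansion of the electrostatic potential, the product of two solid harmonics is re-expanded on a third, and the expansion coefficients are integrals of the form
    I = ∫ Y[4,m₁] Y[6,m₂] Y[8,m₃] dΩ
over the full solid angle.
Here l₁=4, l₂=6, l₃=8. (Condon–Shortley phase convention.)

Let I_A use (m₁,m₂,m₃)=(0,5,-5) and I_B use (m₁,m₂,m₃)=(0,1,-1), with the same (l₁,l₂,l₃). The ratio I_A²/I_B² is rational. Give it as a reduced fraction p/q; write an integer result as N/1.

l's match ⇒ only the (l;m) 3-j factors differ between A and B.
A: triangle coeff Δ(4,6,8) = 1/23279256; Σ_t [1,2]: t=1:−1/130636800 t=2:+1/34836480 = 11/522547200; (3j)²=1331/81396 [(4 6 8; 0 5 -5)], sign=-1
B: triangle coeff Δ(4,6,8) = 1/23279256; Σ_t [0,2]: t=0:+1/2903040 t=1:−1/622080 t=2:+1/1382400 = -47/87091200; (3j)²=2209/277134 [(4 6 8; 0 1 -1)], sign=+1
I_A²/I_B² = (1331/81396)/(2209/277134) = 190333/92778

190333/92778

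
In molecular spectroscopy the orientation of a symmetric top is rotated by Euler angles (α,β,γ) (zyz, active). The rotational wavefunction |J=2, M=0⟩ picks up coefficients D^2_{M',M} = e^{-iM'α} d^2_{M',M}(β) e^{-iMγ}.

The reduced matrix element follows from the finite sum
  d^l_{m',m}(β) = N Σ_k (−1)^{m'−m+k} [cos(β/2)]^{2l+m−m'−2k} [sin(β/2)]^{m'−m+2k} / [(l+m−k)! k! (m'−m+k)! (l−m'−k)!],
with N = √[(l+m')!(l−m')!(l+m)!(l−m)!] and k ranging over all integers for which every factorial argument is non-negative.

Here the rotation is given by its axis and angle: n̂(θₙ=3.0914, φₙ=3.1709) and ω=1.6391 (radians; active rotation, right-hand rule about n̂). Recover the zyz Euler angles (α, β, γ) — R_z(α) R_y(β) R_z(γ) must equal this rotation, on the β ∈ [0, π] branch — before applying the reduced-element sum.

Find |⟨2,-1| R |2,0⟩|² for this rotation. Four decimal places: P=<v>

Axis–angle → zyz. n̂ = (sinθₙcosφₙ, sinθₙsinφₙ, cosθₙ) = (-0.050150, -0.001470, -0.998741), ω = 1.6391.
R = I cosω + sinω [n̂]ₓ + (1−cosω) n̂n̂ᵀ gives
  R = [-0.065564, +0.996491, +0.052039; -0.996333, -0.068248, +0.051602; +0.054972, -0.048465, +0.997311]
β = atan2(√(R₁₃²+R₂₃²), R₃₃) = 0.073351; α = atan2(R₂₃, R₁₃) mod 2π = 0.781182; γ = atan2(R₃₂, −R₃₁) mod 2π = 3.864160
D^2_{-1,0}(0.7812,0.0734,3.8642) = e^{-i·-1·0.7812}·d^2_{-1,0}(0.0734)·e^{-i·0·3.8642}. Compute d first:
c=cos(0.073351/2)=0.999328, s=sin(0.073351/2)=0.036667; N=√[1·6·2·2]=4.898979
k∈{1,2} keeps every argument non-negative
  k=1: (−1)^0·4.8990/(2)·0.9993^3·0.0367^1 = +0.089635
  k=2: (−1)^1·4.8990/(2)·0.9993^1·0.0367^3 = -0.000121
d^2_{-1,0}(0.0734) = +0.089635 -0.000121 = +0.089515
|D^2_{-1,0}|² = |d^2_{-1,0}(β)|² = (+0.089515)² = 0.008013 (the z-rotation phases have unit modulus)

P=0.0080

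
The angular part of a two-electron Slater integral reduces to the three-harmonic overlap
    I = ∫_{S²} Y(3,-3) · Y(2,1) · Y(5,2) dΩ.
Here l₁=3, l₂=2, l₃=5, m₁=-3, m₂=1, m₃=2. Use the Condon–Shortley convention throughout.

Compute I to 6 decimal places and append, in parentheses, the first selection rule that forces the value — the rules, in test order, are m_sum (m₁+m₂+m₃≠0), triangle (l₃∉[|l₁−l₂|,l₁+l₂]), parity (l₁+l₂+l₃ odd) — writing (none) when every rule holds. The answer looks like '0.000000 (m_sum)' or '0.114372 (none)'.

0.063396 (none)

m-sum 0 ✓  L=10 even ✓  1≤5≤5 ✓
Π(2lᵢ+1) = 7×5×11 = 385
triangle coeff Δ(3,2,5) = 1/2310
Σ_t [0,0]: t=0:+1/144 = 1/144
(3j)²=10/231 [(3 2 5; 0 0 0)], sign=-1
Σ_t [0,0]: t=0:+1/4320 = 1/4320
(3j)²=1/330 [(3 2 5; -3 1 2)], sign=-1
⇒ 4πI² = 5/99
I = (+1)√(5/99/(4π)) = 0.06339609
No selection rule forces the value: the integral is nonzero (none).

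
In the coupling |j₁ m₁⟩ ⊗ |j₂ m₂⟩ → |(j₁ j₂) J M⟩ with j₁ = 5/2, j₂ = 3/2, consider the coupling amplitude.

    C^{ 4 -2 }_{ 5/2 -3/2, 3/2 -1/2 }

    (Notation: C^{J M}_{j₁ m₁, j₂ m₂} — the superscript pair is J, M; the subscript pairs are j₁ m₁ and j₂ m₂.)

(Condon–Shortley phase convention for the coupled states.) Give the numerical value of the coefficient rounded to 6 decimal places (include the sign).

j₁+j₂−J=0  J+j₁−j₂=5  J−j₁+j₂=3  j₁+j₂+J+1=9
(j₁±m₁, j₂±m₂, J±M) = (1,4,1,2,2,6)
P² = 8640/7
sum k=0..0:
  [0] +1/48 = 1/48
S = 1/48
C² = P²·S² = 15/28 ; C = +0.731925

+0.731925  (= +√(15/28))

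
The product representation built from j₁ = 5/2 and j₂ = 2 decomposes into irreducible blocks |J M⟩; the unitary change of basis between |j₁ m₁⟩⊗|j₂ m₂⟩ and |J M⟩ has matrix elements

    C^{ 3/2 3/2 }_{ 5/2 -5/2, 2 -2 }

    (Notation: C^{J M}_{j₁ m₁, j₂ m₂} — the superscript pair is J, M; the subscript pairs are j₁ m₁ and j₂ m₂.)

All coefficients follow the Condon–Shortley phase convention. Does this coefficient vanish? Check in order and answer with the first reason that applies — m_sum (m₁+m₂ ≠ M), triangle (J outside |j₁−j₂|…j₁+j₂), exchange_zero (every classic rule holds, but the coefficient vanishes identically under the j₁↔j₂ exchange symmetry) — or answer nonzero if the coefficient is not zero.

m-sum: m₁+m₂ = -5/2+(-2) = -9/2, M = 3/2  ✗ ⇒ coefficient is 0

m_sum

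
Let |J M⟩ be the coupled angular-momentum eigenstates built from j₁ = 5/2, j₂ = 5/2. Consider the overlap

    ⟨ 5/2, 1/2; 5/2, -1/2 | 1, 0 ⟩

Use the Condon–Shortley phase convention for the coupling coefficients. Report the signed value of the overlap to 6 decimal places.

triangle: 4!·1!·1!/7! = 24/5040
(j±m)!: 3!·2!·2!·3!·1!·1! = 144
prefactor² = (2J+1)·Δ·N² = 72/35
  k=1: −1/(1!·3!·1!·1!·0!·0!) = -1/6
  k=2: +1/(2!·2!·0!·0!·1!·1!) = 1/4
Σ = 1/12  ⇒  CG² = 72/35·(1/12)² = 1/70
CG = +√(1/70) = +0.119523

+0.119523  (= +√(1/70))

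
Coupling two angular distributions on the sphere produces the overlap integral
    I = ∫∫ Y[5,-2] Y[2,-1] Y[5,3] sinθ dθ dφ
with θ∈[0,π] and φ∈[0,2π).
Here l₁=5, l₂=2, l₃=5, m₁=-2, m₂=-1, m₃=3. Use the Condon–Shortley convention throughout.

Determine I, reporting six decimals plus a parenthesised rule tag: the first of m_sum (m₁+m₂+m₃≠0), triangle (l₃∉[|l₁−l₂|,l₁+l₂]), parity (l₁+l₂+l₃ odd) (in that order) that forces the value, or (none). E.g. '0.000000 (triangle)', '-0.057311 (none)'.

-0.161739 (none)

Checks pass: Σm=0; 12 even; l₃=5∈[3,7].
(2·5+1)(2·2+1)(2·5+1) = 605
Δ: 2! 8! 2! / 13! → 1/38610
sum: t=0:+1/2880 t=1:−1/576 t=2:+1/2880 = -1/960
3j²(5 2 5; 0 0 0) = Δ·Π!·Σ² = 10/429  (sign +1)
sum: t=0:+1/10080 t=1:−1/2880 = -1/4032
3j²(5 2 5; -2 -1 3) = Δ·Π!·Σ² = 10/429  (sign -1)
combine: 4πI² = 605·10/429·10/429 = 500/1521
take √, sign -1: I = -0.16173926
No selection rule forces the value: the integral is nonzero (none).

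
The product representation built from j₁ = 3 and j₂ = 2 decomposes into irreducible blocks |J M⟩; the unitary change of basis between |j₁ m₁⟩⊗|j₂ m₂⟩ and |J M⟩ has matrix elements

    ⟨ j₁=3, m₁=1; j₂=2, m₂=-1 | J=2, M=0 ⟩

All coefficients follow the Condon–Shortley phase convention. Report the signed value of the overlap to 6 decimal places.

j₁+j₂−J=3  J+j₁−j₂=3  J−j₁+j₂=1  j₁+j₂+J+1=8
(j₁±m₁, j₂±m₂, J±M) = (4,2,1,3,2,2)
P² = 36/7
sum k=0..1:
  [0] +1/12 = 1/12
  [1] −1/4 = -1/4
S = -1/6
C² = P²·S² = 1/7 ; C = -0.377964

-0.377964  (= −√(1/7))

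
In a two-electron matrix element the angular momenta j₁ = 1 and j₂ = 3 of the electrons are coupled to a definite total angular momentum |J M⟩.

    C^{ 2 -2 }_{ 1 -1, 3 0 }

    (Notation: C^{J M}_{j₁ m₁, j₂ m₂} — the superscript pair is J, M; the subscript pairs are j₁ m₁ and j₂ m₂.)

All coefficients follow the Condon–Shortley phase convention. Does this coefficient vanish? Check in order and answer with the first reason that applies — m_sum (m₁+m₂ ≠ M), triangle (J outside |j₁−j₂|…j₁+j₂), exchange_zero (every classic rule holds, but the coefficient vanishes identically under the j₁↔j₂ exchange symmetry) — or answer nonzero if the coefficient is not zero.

m-sum: m₁+m₂ = -1+0 = -1, M = -2  ✗ ⇒ coefficient is 0

m_sum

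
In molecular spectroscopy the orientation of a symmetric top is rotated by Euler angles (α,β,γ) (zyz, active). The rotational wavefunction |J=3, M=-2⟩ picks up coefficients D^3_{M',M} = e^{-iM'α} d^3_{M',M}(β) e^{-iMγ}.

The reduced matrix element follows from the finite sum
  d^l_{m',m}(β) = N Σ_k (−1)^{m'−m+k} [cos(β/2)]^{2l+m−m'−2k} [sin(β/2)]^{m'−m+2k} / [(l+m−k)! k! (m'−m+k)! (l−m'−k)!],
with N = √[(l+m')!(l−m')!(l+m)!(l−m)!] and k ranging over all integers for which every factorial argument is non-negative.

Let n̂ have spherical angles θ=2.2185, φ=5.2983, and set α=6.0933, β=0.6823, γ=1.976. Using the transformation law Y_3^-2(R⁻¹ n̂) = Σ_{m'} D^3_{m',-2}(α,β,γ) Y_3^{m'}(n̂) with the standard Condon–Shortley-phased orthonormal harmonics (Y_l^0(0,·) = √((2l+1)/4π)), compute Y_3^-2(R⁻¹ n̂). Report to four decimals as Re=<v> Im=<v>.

Re=-0.0520 Im=0.1049

Need the full column D^3_{m',-2} for m'=−3..3 at α=6.0933, β=0.6823, γ=1.9760.
cos(β/2)=0.942371, sin(β/2)=0.334571
d^3_{-3,-2}: single k=1 term ⇒ +0.609077;  D = -0.591511-0.145224i
d^3_{-2,-2}: k∈[0..1] ⇒ +0.700374 -0.441401 = +0.258973;  D = -0.235329-0.108108i
d^3_{-1,-2}: k∈[0..1] ⇒ -0.786315 +0.198226 = -0.588090;  D = +0.478455+0.341951i
d^3_{0,-2}: k∈[0..1] ⇒ +0.483531 -0.060948 = +0.422583;  D = -0.291246-0.306190i
d^3_{1,-2}: k∈[0..1] ⇒ -0.198226 +0.012493 = -0.185733;  D = +0.100306+0.156318i
d^3_{2,-2}: k∈[0..1] ⇒ +0.055637 -0.001403 = +0.054235;  D = -0.020148-0.050353i
d^3_{3,-2}: single k=0 term ⇒ -0.009677;  D = +0.001835+0.009501i
Y_3^{m'}(θ=2.2185,φ=5.2983) and Σ D·Y over m':
  (-0.5915-0.1452i)·(-0.2079+0.0393i)  (-0.2353-0.1081i)·(+0.1523-0.3613i)  (+0.4785+0.3420i)·(+0.1169+0.1761i)  (-0.2912-0.3062i)·(+0.2656+0.0000i)  (+0.1003+0.1563i)·(-0.1169+0.1761i)  (-0.0201-0.0504i)·(+0.1523+0.3613i)  (+0.0018+0.0095i)·(+0.2079+0.0393i)
Y_3^-2(R⁻¹ n̂) = -0.052013+0.104893i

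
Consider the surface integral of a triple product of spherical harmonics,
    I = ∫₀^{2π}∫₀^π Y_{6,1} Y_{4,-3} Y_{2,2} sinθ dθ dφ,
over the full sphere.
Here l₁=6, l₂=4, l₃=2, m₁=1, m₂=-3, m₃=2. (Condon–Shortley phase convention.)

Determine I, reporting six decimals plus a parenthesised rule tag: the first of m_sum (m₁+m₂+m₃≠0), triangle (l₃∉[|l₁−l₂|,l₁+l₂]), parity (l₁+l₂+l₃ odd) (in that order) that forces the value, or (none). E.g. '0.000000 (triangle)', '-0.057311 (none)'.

Rules hold: Σm=0, L=12 even, 2≤2≤10.
N = 13·9·5 = 585
Δ = 8!·4!·0!/13! = 1/6435
Racah Σ t=4..4: t=4:+1/2304 = 1/2304
⇒ 3j(6 4 2; 0 0 0)² = 5/143, sgn +1
Racah Σ t=1..1: t=1:−1/120960 = -1/120960
⇒ 3j(6 4 2; 1 -3 2)² = 1/1287, sgn -1
4πI² = N·(3j₀)²·(3jₘ)² = 25/1573
I = -1·√(0.0158932/4π) = -0.03556319
No selection rule forces the value: the integral is nonzero (none).

-0.035563 (none)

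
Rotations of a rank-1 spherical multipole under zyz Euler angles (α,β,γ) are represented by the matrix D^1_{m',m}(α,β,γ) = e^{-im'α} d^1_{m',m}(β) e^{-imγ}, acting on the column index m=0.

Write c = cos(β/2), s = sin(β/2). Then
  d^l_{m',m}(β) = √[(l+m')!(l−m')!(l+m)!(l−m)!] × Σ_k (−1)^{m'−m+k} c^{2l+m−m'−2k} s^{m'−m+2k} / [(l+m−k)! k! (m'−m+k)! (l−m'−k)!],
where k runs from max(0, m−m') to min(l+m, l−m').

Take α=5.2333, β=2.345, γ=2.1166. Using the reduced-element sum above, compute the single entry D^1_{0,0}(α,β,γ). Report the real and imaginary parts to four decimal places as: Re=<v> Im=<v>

First d^1_{0,0}(β=2.3450), then the phase factors e^{-i(0)α} and e^{-i(0)γ}:
Half-angle: c=0.387849, s=0.921723. N=√(1·1·1·1)=1.000000
The bounds max(0,m−m')=0 and min(l+m,l−m')=1 give 2 terms
  k=0: (−1)^0·1.0000/(1)·0.3878^2·0.9217^0 = +0.150427
  k=1: (−1)^1·1.0000/(1)·0.3878^0·0.9217^2 = -0.849573
d^1_{0,0}(2.3450) = +0.150427 -0.849573 = -0.699147
Phases: e^{-i·(0)·5.2333}=+1.000000+0.000000i, e^{-i·(0)·2.1166}=+1.000000+0.000000i ⇒ D=-0.699147+0.000000i

Re=-0.6991 Im=0.0000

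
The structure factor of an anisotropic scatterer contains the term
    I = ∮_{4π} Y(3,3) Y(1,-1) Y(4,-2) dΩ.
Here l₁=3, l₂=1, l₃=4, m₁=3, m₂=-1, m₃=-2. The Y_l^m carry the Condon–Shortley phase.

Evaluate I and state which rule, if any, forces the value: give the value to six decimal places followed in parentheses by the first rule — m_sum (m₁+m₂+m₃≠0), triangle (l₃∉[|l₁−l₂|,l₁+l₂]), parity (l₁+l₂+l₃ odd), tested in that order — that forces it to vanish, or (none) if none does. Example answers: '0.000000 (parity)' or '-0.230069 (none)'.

0.061558 (none)

Rules hold: Σm=0, L=8 even, 2≤4≤4.
N = 7·3·9 = 189
Δ = 0!·6!·2!/9! = 1/252
Racah Σ t=0..0: t=0:+1/36 = 1/36
⇒ 3j(3 1 4; 0 0 0)² = 4/63, sgn +1
Racah Σ t=0..0: t=0:+1/1440 = 1/1440
⇒ 3j(3 1 4; 3 -1 -2)² = 1/252, sgn +1
4πI² = N·(3j₀)²·(3jₘ)² = 1/21
I = +1·√(0.047619/4π) = 0.06155813
No selection rule forces the value: the integral is nonzero (none).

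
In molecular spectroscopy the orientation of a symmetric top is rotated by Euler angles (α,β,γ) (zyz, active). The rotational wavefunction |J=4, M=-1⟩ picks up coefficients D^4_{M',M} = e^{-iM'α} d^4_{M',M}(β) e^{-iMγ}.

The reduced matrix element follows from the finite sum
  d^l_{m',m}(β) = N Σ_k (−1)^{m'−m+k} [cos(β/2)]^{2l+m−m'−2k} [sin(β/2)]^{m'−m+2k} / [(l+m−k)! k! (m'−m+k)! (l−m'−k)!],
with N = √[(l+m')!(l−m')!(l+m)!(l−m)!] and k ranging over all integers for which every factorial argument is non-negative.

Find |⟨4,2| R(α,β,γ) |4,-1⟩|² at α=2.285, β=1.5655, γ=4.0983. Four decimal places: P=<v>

D^4_{2,-1}(2.2850,1.5655,4.0983) = e^{-i·2·2.2850}·d^4_{2,-1}(1.5655)·e^{-i·-1·4.0983}. Compute d first:
With c≡cos(β/2)=0.708977 and s≡sin(β/2)=0.705232, N=[720·2·6·120]^{1/2}=1018.233765
k: max(0,(-1)−(2))=0 … min(4+(-1),4−(2))=2
  k=0: (−1)^3·1018.2338/(72)·0.7090^5·0.7052^3 = -0.888527
  k=1: (−1)^4·1018.2338/(48)·0.7090^3·0.7052^5 = +1.318748
  k=2: (−1)^5·1018.2338/(240)·0.7090^1·0.7052^7 = -0.260970
d^4_{2,-1}(1.5655) = -0.888527 +1.318748 -0.260970 = +0.169250
|D^4_{2,-1}|² = |d^4_{2,-1}(β)|² = (+0.169250)² = 0.028646 (the z-rotation phases have unit modulus)

P=0.0286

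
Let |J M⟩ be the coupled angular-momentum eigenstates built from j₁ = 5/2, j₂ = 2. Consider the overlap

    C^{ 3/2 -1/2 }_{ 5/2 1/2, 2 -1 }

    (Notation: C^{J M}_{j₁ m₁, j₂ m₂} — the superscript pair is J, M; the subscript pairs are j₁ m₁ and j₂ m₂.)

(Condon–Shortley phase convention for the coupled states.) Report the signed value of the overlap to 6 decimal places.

-0.487950  (= −√(5/21))

√[4·3!2!1!/7! · 3!2!1!3!1!2!] = √(48/35)
  +(−1)^0/∏(0,3,2,1,0,0)! = 1/12  (running 1/12)
  +(−1)^1/∏(1,2,1,0,1,1)! = -1/2  (running -5/12)
⟨..|..⟩ = √(48/35)·(-5/12) = -0.487950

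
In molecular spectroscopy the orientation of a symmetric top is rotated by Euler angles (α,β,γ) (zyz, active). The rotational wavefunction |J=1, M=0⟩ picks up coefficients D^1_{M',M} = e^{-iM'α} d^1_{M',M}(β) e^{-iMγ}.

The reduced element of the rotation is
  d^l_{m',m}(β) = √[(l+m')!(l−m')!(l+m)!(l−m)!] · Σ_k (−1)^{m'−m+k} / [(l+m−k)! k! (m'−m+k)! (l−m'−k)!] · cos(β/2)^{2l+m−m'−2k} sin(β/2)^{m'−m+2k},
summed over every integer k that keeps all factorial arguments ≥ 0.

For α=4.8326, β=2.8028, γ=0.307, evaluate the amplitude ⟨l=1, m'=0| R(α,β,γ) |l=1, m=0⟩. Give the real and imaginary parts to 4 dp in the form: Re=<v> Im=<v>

D^1_{0,0}(4.8326,2.8028,0.3070) = e^{-i·0·4.8326}·d^1_{0,0}(2.8028)·e^{-i·0·0.3070}. Compute d first:
With c≡cos(β/2)=0.168587 and s≡sin(β/2)=0.985687, N=[1·1·1·1]^{1/2}=1.000000
The bounds max(0,m−m')=0 and min(l+m,l−m')=1 give 2 terms
  k=0: (−1)^0·1.0000/(1)·0.1686^2·0.9857^0 = +0.028422
  k=1: (−1)^1·1.0000/(1)·0.1686^0·0.9857^2 = -0.971578
d^1_{0,0}(2.8028) = +0.028422 -0.971578 = -0.943157
D = (+1.000000+0.000000i)·(-0.943157)·(+1.000000+0.000000i) = -0.943157+0.000000i

Re=-0.9432 Im=0.0000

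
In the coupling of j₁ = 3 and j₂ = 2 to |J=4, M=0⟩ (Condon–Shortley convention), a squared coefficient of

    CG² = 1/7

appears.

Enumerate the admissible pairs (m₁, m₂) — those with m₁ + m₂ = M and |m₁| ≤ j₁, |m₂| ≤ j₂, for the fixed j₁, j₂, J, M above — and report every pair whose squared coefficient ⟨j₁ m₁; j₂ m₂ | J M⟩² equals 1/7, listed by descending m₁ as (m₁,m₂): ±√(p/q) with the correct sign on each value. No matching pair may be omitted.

Admissible pairs with m₁+m₂ = M = 0: (-2,2), (-1,1), (0,0), (1,-1), (2,-2)
  (m₁,m₂)=(2,-2): CG² = 1/7, CG = +√(1/7)   ← matches the target
  (m₁,m₂)=(1,-1): CG² = 5/14, CG = +√(5/14)
  (m₁,m₂)=(0,0): CG² = 0/1, CG = 0
  (m₁,m₂)=(-1,1): CG² = 5/14, CG = −√(5/14)
  (m₁,m₂)=(-2,2): CG² = 1/7, CG = −√(1/7)   ← matches the target
Pairs with CG² = 1/7: (2,-2): +√(1/7); (-2,2): −√(1/7)

(2,-2): +√(1/7); (-2,2): −√(1/7)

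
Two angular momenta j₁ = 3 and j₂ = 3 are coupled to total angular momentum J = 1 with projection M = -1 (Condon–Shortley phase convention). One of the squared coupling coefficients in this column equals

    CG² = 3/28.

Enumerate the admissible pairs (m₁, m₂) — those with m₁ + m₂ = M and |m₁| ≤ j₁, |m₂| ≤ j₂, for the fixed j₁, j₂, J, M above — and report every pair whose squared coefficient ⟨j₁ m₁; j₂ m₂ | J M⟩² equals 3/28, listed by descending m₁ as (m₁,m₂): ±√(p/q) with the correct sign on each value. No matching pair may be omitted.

(2,-3): +√(3/28); (-3,2): −√(3/28)

Admissible pairs with m₁+m₂ = M = -1: (-3,2), (-2,1), (-1,0), (0,-1), (1,-2), (2,-3)
  (m₁,m₂)=(2,-3): CG² = 3/28, CG = +√(3/28)   ← matches the target
  (m₁,m₂)=(1,-2): CG² = 5/28, CG = −√(5/28)
  (m₁,m₂)=(0,-1): CG² = 3/14, CG = +√(3/14)
  (m₁,m₂)=(-1,0): CG² = 3/14, CG = −√(3/14)
  (m₁,m₂)=(-2,1): CG² = 5/28, CG = +√(5/28)
  (m₁,m₂)=(-3,2): CG² = 3/28, CG = −√(3/28)   ← matches the target
Pairs with CG² = 3/28: (2,-3): +√(3/28); (-3,2): −√(3/28)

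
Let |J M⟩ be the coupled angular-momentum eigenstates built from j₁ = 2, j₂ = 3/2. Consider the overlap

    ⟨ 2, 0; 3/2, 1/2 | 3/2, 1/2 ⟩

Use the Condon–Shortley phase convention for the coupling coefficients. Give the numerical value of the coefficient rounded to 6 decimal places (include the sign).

triangle: 2!*2!*1!/6! = 4/720
(j±m)!: 2!*2!*2!*1!*2!*1! = 16
prefactor² = (2J+1)*Δ*N² = 16/45
  k=1: −1/(1!*1!*1!*1!*1!*0!) = -1
  k=2: +1/(2!*0!*0!*0!*2!*1!) = 1/4
Σ = -3/4  ⇒  CG² = 16/45*(-3/4)² = 1/5
CG = −√(1/5) = -0.447214

−√(1/5) ≈ -0.447214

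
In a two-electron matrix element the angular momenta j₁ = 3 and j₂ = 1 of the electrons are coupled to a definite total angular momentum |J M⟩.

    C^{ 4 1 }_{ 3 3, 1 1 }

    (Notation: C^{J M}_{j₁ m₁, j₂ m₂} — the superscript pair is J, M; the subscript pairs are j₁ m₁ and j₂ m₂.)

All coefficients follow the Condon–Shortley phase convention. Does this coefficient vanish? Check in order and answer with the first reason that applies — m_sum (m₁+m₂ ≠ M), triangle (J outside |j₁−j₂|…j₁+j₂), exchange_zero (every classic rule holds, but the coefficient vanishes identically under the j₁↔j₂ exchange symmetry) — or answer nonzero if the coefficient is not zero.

m_sum

m-sum: m₁+m₂ = 3+1 = 4, M = 1  ✗ ⇒ coefficient is 0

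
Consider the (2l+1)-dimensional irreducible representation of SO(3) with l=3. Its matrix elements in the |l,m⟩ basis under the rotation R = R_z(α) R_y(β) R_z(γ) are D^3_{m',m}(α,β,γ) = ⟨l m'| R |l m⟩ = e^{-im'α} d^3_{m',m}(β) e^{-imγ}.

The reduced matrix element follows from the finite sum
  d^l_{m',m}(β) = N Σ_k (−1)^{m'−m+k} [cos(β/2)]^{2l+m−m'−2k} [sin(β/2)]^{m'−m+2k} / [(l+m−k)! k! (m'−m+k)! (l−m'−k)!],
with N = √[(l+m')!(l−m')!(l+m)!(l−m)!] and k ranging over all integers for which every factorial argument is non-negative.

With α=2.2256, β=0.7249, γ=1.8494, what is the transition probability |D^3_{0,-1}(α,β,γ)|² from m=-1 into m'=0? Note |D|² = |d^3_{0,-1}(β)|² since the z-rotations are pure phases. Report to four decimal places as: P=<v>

P=0.2676

First d^3_{0,-1}(β=0.7249), then the phase factors e^{-i(0)α} and e^{-i(-1)γ}:
c=cos(0.724900/2)=0.935031, s=sin(0.724900/2)=0.354566; N=√[6·6·2·24]=41.569219
Admissible k: 0..2 (factorial args all ≥0)
  k=0: (−1)^1·41.5692/(12)·0.9350^5·0.3546^1 = -0.877845
  k=1: (−1)^2·41.5692/(4)·0.9350^3·0.3546^3 = +0.378688
  k=2: (−1)^3·41.5692/(12)·0.9350^1·0.3546^5 = -0.018151
d^3_{0,-1}(0.7249) = -0.877845 +0.378688 -0.018151 = -0.517308
|D^3_{0,-1}|² = |d^3_{0,-1}(β)|² = (-0.517308)² = 0.267608 (the z-rotation phases have unit modulus)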